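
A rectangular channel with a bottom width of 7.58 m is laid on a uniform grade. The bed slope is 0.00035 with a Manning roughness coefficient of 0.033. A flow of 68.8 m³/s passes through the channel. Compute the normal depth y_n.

y_n = 8.43 m

Manning's equation rearranged: A R^(2/3) = nQ / (1·√S) = 0.033 × 68.8 / (√0.00035) = 121.4.
At y = 9.98 m: A R^(2/3) = 148.4 — over.
At y = 6.64 m: A R^(2/3) = 90.54 — short.
At y = 8.43 m: A R^(2/3) = 121.3 — close enough.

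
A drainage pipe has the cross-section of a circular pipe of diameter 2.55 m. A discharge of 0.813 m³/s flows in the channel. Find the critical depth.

y_c = 0.392 m

At critical depth, Q² T / (g A³) = 1, i.e. A³/T = Q²/g = 0.813²/9.81 = 0.06738.
Try y = 0.493 m: A³/T = 0.165 — over.
Try y = 0.392 m: A³/T = 0.06704 — ≈ 0.06738.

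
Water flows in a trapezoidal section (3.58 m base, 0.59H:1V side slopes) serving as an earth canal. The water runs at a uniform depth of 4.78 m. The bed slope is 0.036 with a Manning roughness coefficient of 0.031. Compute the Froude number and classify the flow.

supercritical

With bottom width b = 3.58 m and side slope z = 0.59: A = (b + zy)y = (3.58 + 0.59×4.78)×4.78 = 30.59 m²; P = b + 2y√(1+z²) = 3.58 + 2×4.78×1.161 = 14.68 m.
Hydraulic radius R = A/P = 30.59/14.68 = 2.084 m.
V = (1/n) R^(2/3) √S = (1/0.031) × 2.084^(2/3) × √0.036 = 9.986 m/s. Hydraulic depth D_h = A/T = 30.59/9.22 = 3.318 m.
Froude number Fr = V/√(g·D_h) = 9.986/√(9.81×3.318) = 1.75, which is greater than 1, so the flow is supercritical.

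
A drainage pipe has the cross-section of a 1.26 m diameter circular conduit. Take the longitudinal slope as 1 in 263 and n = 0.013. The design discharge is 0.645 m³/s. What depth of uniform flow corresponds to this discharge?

y_n = 0.416 m

Manning's equation rearranged: A R^(2/3) = nQ / (1·√S) = 0.013 × 0.645 / (√0.003802) = 0.136.
Trying y = 0.505 m: A R^(2/3) = 0.1952 — too large.
Trying y = 0.319 m: A R^(2/3) = 0.08108 — too small.
Trying y = 0.416 m: A R^(2/3) = 0.1359 — matches.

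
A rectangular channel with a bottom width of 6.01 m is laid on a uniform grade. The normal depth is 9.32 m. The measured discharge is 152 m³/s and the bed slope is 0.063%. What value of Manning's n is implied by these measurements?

n = 0.016

Flow area A = b·y = 6.01 × 9.32 = 56.01 m². Wetted perimeter P = b + 2y = 6.01 + 2×9.32 = 24.65 m.
Hydraulic radius R = A/P = 56.01/24.65 = 2.272 m.
Rearranging Manning's equation: n = (1/Q) A R^(2/3) S^(1/2) = (1/152) × 56.01 × 2.272^(2/3) × √0.00063 = 0.016.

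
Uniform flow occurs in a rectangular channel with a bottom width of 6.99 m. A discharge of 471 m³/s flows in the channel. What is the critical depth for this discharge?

y_c = 7.74 m

For a rectangular channel, critical depth y_c = (q²/g)^(1/3) where q = Q/b = 471/6.99 = 67.38 m²/s.
So y_c = (67.38²/9.81)^(1/3) = 7.74 m.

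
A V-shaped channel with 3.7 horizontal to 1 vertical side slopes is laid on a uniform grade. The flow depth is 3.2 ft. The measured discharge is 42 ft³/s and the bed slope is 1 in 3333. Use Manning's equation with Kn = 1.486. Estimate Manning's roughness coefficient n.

For a triangular section with side slope z = 3.7: A = zy² = 3.7×3.2² = 37.89 ft²; P = 2y√(1+z²) = 2×3.2×3.833 = 24.53 ft.
Hydraulic radius R = A/P = 37.89/24.53 = 1.545 ft.
Rearranging Manning's equation: n = (1.486/Q) A R^(2/3) S^(1/2) = (1.486/42) × 37.89 × 1.545^(2/3) × √0.0003 = 0.031.

n = 0.031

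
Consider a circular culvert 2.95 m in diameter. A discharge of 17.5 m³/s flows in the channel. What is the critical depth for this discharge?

y_c = 1.84 m

At critical depth, Q² T / (g A³) = 1, i.e. A³/T = Q²/g = 17.5²/9.81 = 31.22.
Trying y = 2.28 m: A³/T = 73.68 — over.
Trying y = 1.62 m: A³/T = 19.36 — short.
Trying y = 1.84 m: A³/T = 31.52 — ≈ 31.22.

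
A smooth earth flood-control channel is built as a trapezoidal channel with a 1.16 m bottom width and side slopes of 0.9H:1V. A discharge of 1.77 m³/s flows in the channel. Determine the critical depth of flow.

At critical depth, Q² T / (g A³) = 1, i.e. A³/T = Q²/g = 1.77²/9.81 = 0.3194.
Trying y = 0.411 m: A³/T = 0.1309 — too small.
Trying y = 0.535 m: A³/T = 0.319 — matches.

y_c = 0.535 m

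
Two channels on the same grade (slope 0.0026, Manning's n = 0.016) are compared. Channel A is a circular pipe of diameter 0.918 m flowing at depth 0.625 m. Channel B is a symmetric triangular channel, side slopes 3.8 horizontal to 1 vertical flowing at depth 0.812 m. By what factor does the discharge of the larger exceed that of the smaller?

Channel A: For a circular section of diameter D = 0.918 m at depth y = 0.625 m, the central angle is θ = 2 arccos(1 − 2y/D) = 3.882 rad. Then A = (D²/8)(θ − sin θ) = 0.4799 m² and P = Dθ/2 = 1.782 m. Hydraulic radius R = A/P = 0.4799/1.782 = 0.2694 m. Q_A = (1/0.016)·0.4799·0.2694^(2/3)·√0.0026 = 0.6379 m³/s.
Channel B: For a triangular section with side slope z = 3.8: A = zy² = 3.8×0.812² = 2.506 m²; P = 2y√(1+z²) = 2×0.812×3.929 = 6.381 m. Hydraulic radius R = A/P = 2.506/6.381 = 0.3926 m. Q_B = (1/0.016)·2.506·0.3926^(2/3)·√0.0026 = 4.281 m³/s.
The larger discharge is 4.281 m³/s and the smaller is 0.6379 m³/s; the ratio is 6.71.

6.71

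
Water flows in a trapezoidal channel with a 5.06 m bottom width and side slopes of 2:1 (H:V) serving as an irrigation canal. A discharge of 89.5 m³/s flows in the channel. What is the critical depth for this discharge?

At critical depth, Q² T / (g A³) = 1, i.e. A³/T = Q²/g = 89.5²/9.81 = 816.5.
Try y = 1.69 m: A³/T = 245.5 — low.
Try y = 2.8 m: A³/T = 1635 — high.
Try y = 2.34 m: A³/T = 821 — ≈ 816.5.

y_c = 2.34 m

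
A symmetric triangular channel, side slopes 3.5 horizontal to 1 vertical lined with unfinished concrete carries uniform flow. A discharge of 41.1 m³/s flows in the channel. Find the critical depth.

y_c = 1.95 m

At critical depth, Q² T / (g A³) = 1, i.e. A³/T = Q²/g = 41.1²/9.81 = 172.2.
Trying y = 1.6 m: A³/T = 64.23 — too small.
Trying y = 2.48 m: A³/T = 574.6 — too large.
Trying y = 1.95 m: A³/T = 172.7 — close enough.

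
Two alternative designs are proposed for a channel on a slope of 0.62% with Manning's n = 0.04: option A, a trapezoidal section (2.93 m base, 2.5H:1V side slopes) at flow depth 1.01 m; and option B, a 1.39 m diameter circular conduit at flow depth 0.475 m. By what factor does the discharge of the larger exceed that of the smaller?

Channel A: With bottom width b = 2.93 m and side slope z = 2.5: A = (b + zy)y = (2.93 + 2.5×1.01)×1.01 = 5.51 m²; P = b + 2y√(1+z²) = 2.93 + 2×1.01×2.693 = 8.369 m. Hydraulic radius R = A/P = 5.51/8.369 = 0.6583 m. Q_A = (1/0.04)·5.51·0.6583^(2/3)·√0.0062 = 8.208 m³/s.
Channel B: For a circular section of diameter D = 1.39 m at depth y = 0.475 m, the central angle is θ = 2 arccos(1 − 2y/D) = 2.497 rad. Then A = (D²/8)(θ − sin θ) = 0.4581 m² and P = Dθ/2 = 1.736 m. Hydraulic radius R = A/P = 0.4581/1.736 = 0.2639 m. Q_B = (1/0.04)·0.4581·0.2639^(2/3)·√0.0062 = 0.3711 m³/s.
The larger discharge is 8.208 m³/s and the smaller is 0.3711 m³/s; the ratio is 22.1.

22.1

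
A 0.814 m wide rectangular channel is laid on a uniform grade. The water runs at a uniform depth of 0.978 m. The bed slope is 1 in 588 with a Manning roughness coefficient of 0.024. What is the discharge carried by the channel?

Q = 0.596 m³/s

Flow area A = b·y = 0.814 × 0.978 = 0.7961 m². Wetted perimeter P = b + 2y = 0.814 + 2×0.978 = 2.77 m.
Hydraulic radius R = A/P = 0.7961/2.77 = 0.2874 m.
Manning's equation: Q = (1/n) A R^(2/3) S^(1/2) = (1/0.024) × 0.7961 × 0.2874^(2/3) × 0.001701^(1/2) = 0.596 m³/s.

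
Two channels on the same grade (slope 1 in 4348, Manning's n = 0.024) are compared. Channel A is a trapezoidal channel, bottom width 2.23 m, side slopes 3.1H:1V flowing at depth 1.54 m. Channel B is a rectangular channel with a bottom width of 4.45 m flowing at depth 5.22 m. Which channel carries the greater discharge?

channel B

Channel A: With bottom width b = 2.23 m and side slope z = 3.1: A = (b + zy)y = (2.23 + 3.1×1.54)×1.54 = 10.79 m²; P = b + 2y√(1+z²) = 2.23 + 2×1.54×3.257 = 12.26 m. Hydraulic radius R = A/P = 10.79/12.26 = 0.8796 m. Q_A = (1/0.024)·10.79·0.8796^(2/3)·√0.00023 = 6.257 m³/s.
Channel B: Flow area A = b·y = 4.45 × 5.22 = 23.23 m². Wetted perimeter P = b + 2y = 4.45 + 2×5.22 = 14.89 m. Hydraulic radius R = A/P = 23.23/14.89 = 1.56 m. Q_B = (1/0.024)·23.23·1.56^(2/3)·√0.00023 = 19.74 m³/s.
Q_A = 6.257 m³/s vs Q_B = 19.74 m³/s, so channel B carries more.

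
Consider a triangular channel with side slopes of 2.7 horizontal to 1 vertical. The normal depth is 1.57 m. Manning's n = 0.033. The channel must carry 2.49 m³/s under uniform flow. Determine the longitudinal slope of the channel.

S = 0.000229

For a triangular section with side slope z = 2.7: A = zy² = 2.7×1.57² = 6.655 m²; P = 2y√(1+z²) = 2×1.57×2.879 = 9.041 m.
Hydraulic radius R = A/P = 6.655/9.041 = 0.7361 m.
From Manning's equation, S = [nQ / (1 A R^(2/3))]² = [0.033 × 2.49 / (1 × 6.655 × 0.7361^(2/3))]² = 0.000229.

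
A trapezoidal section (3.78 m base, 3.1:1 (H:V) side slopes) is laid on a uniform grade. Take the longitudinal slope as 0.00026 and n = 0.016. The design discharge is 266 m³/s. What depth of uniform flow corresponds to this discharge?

Manning's equation rearranged: A R^(2/3) = nQ / (1·√S) = 0.016 × 266 / (√0.00026) = 263.9.
Trying y = 7 m: A R^(2/3) = 419.9 — too large.
Trying y = 5 m: A R^(2/3) = 184.7 — too small.
Trying y = 5.79 m: A R^(2/3) = 263.5 — close enough.

y_n = 5.79 m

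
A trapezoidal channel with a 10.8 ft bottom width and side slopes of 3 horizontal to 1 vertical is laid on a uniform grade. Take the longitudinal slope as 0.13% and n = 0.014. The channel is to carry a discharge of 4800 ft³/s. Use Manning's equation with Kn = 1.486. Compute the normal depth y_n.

y_n = 9.94 ft

Manning's equation rearranged: A R^(2/3) = nQ / (1.486·√S) = 0.014 × 4800 / (1.486 × √0.0013) = 1254.
Trying y = 12.6 ft: A R^(2/3) = 2191 — over.
Trying y = 7.92 ft: A R^(2/3) = 745.5 — short.
Trying y = 9.94 ft: A R^(2/3) = 1255 — close enough.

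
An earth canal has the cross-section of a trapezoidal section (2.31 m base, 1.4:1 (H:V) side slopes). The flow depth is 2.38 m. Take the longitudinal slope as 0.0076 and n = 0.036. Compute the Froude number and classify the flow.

With bottom width b = 2.31 m and side slope z = 1.4: A = (b + zy)y = (2.31 + 1.4×2.38)×2.38 = 13.43 m²; P = b + 2y√(1+z²) = 2.31 + 2×2.38×1.72 = 10.5 m.
Hydraulic radius R = A/P = 13.43/10.5 = 1.279 m.
V = (1/n) R^(2/3) √S = (1/0.036) × 1.279^(2/3) × √0.0076 = 2.853 m/s. Hydraulic depth D_h = A/T = 13.43/8.974 = 1.496 m.
Froude number Fr = V/√(g·D_h) = 2.853/√(9.81×1.496) = 0.745, which is less than 1, so the flow is subcritical.

subcritical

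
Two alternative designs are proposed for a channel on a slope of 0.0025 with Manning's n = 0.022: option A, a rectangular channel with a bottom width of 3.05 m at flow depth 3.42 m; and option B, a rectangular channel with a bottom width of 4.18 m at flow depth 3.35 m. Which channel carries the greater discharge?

Channel A: Flow area A = b·y = 3.05 × 3.42 = 10.43 m². Wetted perimeter P = b + 2y = 3.05 + 2×3.42 = 9.89 m. Hydraulic radius R = A/P = 10.43/9.89 = 1.055 m. Q_A = (1/0.022)·10.43·1.055^(2/3)·√0.0025 = 24.56 m³/s.
Channel B: Flow area A = b·y = 4.18 × 3.35 = 14 m². Wetted perimeter P = b + 2y = 4.18 + 2×3.35 = 10.88 m. Hydraulic radius R = A/P = 14/10.88 = 1.287 m. Q_B = (1/0.022)·14·1.287^(2/3)·√0.0025 = 37.66 m³/s.
Q_A = 24.56 m³/s vs Q_B = 37.66 m³/s, so channel B carries more.

channel B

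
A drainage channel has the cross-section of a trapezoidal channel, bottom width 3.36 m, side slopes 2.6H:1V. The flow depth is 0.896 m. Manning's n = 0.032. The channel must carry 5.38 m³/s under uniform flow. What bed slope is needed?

With bottom width b = 3.36 m and side slope z = 2.6: A = (b + zy)y = (3.36 + 2.6×0.896)×0.896 = 5.098 m²; P = b + 2y√(1+z²) = 3.36 + 2×0.896×2.786 = 8.352 m.
Hydraulic radius R = A/P = 5.098/8.352 = 0.6104 m.
From Manning's equation, S = [nQ / (1 A R^(2/3))]² = [0.032 × 5.38 / (1 × 5.098 × 0.6104^(2/3))]² = 0.0022.

S = 0.0022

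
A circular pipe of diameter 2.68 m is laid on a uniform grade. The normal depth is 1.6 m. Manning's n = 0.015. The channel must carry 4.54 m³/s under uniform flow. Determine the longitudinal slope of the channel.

S = 0.000559

For a circular section of diameter D = 2.68 m at depth y = 1.6 m, the central angle is θ = 2 arccos(1 − 2y/D) = 3.532 rad. Then A = (D²/8)(θ − sin θ) = 3.513 m² and P = Dθ/2 = 4.733 m.
Hydraulic radius R = A/P = 3.513/4.733 = 0.7422 m.
From Manning's equation, S = [nQ / (1 A R^(2/3))]² = [0.015 × 4.54 / (1 × 3.513 × 0.7422^(2/3))]² = 0.000559.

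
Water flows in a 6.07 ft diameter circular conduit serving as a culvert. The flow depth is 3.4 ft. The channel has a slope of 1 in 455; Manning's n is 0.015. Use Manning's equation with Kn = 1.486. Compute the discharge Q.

For a circular section of diameter D = 6.07 ft at depth y = 3.4 ft, the central angle is θ = 2 arccos(1 − 2y/D) = 3.383 rad. Then A = (D²/8)(θ − sin θ) = 16.68 ft² and P = Dθ/2 = 10.27 ft.
Hydraulic radius R = A/P = 16.68/10.27 = 1.625 ft.
Manning's equation: Q = (1.486/n) A R^(2/3) S^(1/2) = (1.486/0.015) × 16.68 × 1.625^(2/3) × 0.002198^(1/2) = 107 ft³/s.

Q = 107 ft³/s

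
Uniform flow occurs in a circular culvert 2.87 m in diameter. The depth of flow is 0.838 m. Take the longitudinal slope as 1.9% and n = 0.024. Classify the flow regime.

For a circular section of diameter D = 2.87 m at depth y = 0.838 m, the central angle is θ = 2 arccos(1 − 2y/D) = 2.283 rad. Then A = (D²/8)(θ − sin θ) = 1.572 m² and P = Dθ/2 = 3.277 m.
Hydraulic radius R = A/P = 1.572/3.277 = 0.4798 m.
V = (1/n) R^(2/3) √S = (1/0.024) × 0.4798^(2/3) × √0.019 = 3.52 m/s. Hydraulic depth D_h = A/T = 1.572/2.61 = 0.6023 m.
Froude number Fr = V/√(g·D_h) = 3.52/√(9.81×0.6023) = 1.45, which is greater than 1, so the flow is supercritical.

supercritical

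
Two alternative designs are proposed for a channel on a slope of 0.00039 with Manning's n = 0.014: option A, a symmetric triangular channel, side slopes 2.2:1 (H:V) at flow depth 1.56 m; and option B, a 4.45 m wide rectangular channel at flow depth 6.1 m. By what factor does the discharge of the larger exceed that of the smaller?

8.82

Channel A: For a triangular section with side slope z = 2.2: A = zy² = 2.2×1.56² = 5.354 m²; P = 2y√(1+z²) = 2×1.56×2.417 = 7.54 m. Hydraulic radius R = A/P = 5.354/7.54 = 0.7101 m. Q_A = (1/0.014)·5.354·0.7101^(2/3)·√0.00039 = 6.011 m³/s.
Channel B: Flow area A = b·y = 4.45 × 6.1 = 27.14 m². Wetted perimeter P = b + 2y = 4.45 + 2×6.1 = 16.65 m. Hydraulic radius R = A/P = 27.14/16.65 = 1.63 m. Q_B = (1/0.014)·27.14·1.63^(2/3)·√0.00039 = 53.04 m³/s.
The larger discharge is 53.04 m³/s and the smaller is 6.011 m³/s; the ratio is 8.82.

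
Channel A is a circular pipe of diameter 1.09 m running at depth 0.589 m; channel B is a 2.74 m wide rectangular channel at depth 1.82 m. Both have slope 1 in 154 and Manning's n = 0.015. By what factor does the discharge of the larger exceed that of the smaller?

19

Channel A: For a circular section of diameter D = 1.09 m at depth y = 0.589 m, the central angle is θ = 2 arccos(1 − 2y/D) = 3.303 rad. Then A = (D²/8)(θ − sin θ) = 0.5145 m² and P = Dθ/2 = 1.8 m. Hydraulic radius R = A/P = 0.5145/1.8 = 0.2858 m. Q_A = (1/0.015)·0.5145·0.2858^(2/3)·√0.006494 = 1.199 m³/s.
Channel B: Flow area A = b·y = 2.74 × 1.82 = 4.987 m². Wetted perimeter P = b + 2y = 2.74 + 2×1.82 = 6.38 m. Hydraulic radius R = A/P = 4.987/6.38 = 0.7816 m. Q_B = (1/0.015)·4.987·0.7816^(2/3)·√0.006494 = 22.73 m³/s.
The larger discharge is 22.73 m³/s and the smaller is 1.199 m³/s; the ratio is 19.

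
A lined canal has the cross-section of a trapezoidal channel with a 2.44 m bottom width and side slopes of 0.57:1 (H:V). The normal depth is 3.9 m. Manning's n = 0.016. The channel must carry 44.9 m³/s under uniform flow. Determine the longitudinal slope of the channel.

With bottom width b = 2.44 m and side slope z = 0.57: A = (b + zy)y = (2.44 + 0.57×3.9)×3.9 = 18.19 m²; P = b + 2y√(1+z²) = 2.44 + 2×3.9×1.151 = 11.42 m.
Hydraulic radius R = A/P = 18.19/11.42 = 1.593 m.
From Manning's equation, S = [nQ / (1 A R^(2/3))]² = [0.016 × 44.9 / (1 × 18.19 × 1.593^(2/3))]² = 0.000839.

S = 0.000839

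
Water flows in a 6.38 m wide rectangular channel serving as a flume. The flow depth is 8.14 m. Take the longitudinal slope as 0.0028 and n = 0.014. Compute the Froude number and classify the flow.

subcritical

Flow area A = b·y = 6.38 × 8.14 = 51.93 m². Wetted perimeter P = b + 2y = 6.38 + 2×8.14 = 22.66 m.
Hydraulic radius R = A/P = 51.93/22.66 = 2.292 m.
V = (1/n) R^(2/3) √S = (1/0.014) × 2.292^(2/3) × √0.0028 = 6.57 m/s. Hydraulic depth D_h = A/T = 51.93/6.38 = 8.14 m.
Froude number Fr = V/√(g·D_h) = 6.57/√(9.81×8.14) = 0.735, which is less than 1, so the flow is subcritical.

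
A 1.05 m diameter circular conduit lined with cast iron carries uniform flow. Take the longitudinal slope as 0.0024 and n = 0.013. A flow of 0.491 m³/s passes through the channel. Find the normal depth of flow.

Manning's equation rearranged: A R^(2/3) = nQ / (1·√S) = 0.013 × 0.491 / (√0.0024) = 0.1303.
Trying y = 0.325 m: A R^(2/3) = 0.07384 — low.
Trying y = 0.507 m: A R^(2/3) = 0.1672 — high.
Trying y = 0.44 m: A R^(2/3) = 0.1302 — ≈ 0.1303.

y_n = 0.44 m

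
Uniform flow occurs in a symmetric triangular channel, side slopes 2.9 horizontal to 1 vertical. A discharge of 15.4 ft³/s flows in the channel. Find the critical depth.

At critical depth, Q² T / (g A³) = 1, i.e. A³/T = Q²/g = 15.4²/32.2 = 7.365.
Try y = 1.42 ft: A³/T = 24.28 — high.
Try y = 1 ft: A³/T = 4.205 — low.
Try y = 1.12 ft: A³/T = 7.411 — ≈ 7.365.

y_c = 1.12 ft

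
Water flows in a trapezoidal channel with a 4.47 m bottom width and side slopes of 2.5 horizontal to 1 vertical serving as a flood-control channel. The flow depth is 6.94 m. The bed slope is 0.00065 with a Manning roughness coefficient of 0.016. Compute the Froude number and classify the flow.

subcritical

With bottom width b = 4.47 m and side slope z = 2.5: A = (b + zy)y = (4.47 + 2.5×6.94)×6.94 = 151.4 m²; P = b + 2y√(1+z²) = 4.47 + 2×6.94×2.693 = 41.84 m.
Hydraulic radius R = A/P = 151.4/41.84 = 3.619 m.
V = (1/n) R^(2/3) √S = (1/0.016) × 3.619^(2/3) × √0.00065 = 3.756 m/s. Hydraulic depth D_h = A/T = 151.4/39.17 = 3.866 m.
Froude number Fr = V/√(g·D_h) = 3.756/√(9.81×3.866) = 0.61, which is less than 1, so the flow is subcritical.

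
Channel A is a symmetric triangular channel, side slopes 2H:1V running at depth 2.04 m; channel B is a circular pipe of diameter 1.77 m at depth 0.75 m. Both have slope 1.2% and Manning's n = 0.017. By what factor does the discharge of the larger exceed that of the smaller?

Channel A: For a triangular section with side slope z = 2: A = zy² = 2×2.04² = 8.323 m²; P = 2y√(1+z²) = 2×2.04×2.236 = 9.123 m. Hydraulic radius R = A/P = 8.323/9.123 = 0.9123 m. Q_A = (1/0.017)·8.323·0.9123^(2/3)·√0.012 = 50.45 m³/s.
Channel B: For a circular section of diameter D = 1.77 m at depth y = 0.75 m, the central angle is θ = 2 arccos(1 − 2y/D) = 2.835 rad. Then A = (D²/8)(θ − sin θ) = 0.9923 m² and P = Dθ/2 = 2.509 m. Hydraulic radius R = A/P = 0.9923/2.509 = 0.3954 m. Q_B = (1/0.017)·0.9923·0.3954^(2/3)·√0.012 = 3.445 m³/s.
The larger discharge is 50.45 m³/s and the smaller is 3.445 m³/s; the ratio is 14.6.

14.6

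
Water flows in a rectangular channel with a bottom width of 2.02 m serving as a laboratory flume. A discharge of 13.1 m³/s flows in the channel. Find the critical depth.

y_c = 1.62 m

For a rectangular channel, critical depth y_c = (q²/g)^(1/3) where q = Q/b = 13.1/2.02 = 6.485 m²/s.
So y_c = (6.485²/9.81)^(1/3) = 1.62 m.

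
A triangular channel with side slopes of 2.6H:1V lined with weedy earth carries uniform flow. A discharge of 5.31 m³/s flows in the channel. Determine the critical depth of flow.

At critical depth, Q² T / (g A³) = 1, i.e. A³/T = Q²/g = 5.31²/9.81 = 2.874.
Trying y = 0.778 m: A³/T = 0.9634 — low.
Trying y = 1.1 m: A³/T = 5.444 — high.
Trying y = 0.968 m: A³/T = 2.873 — matches.

y_c = 0.968 m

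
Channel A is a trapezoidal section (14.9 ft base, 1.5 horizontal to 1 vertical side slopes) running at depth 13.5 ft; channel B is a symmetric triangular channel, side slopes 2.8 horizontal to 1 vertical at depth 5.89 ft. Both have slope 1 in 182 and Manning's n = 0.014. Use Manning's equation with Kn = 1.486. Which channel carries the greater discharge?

channel A

Channel A: With bottom width b = 14.9 ft and side slope z = 1.5: A = (b + zy)y = (14.9 + 1.5×13.5)×13.5 = 474.5 ft²; P = b + 2y√(1+z²) = 14.9 + 2×13.5×1.803 = 63.57 ft. Hydraulic radius R = A/P = 474.5/63.57 = 7.464 ft. Q_A = (1.486/0.014)·474.5·7.464^(2/3)·√0.005495 = 14260 ft³/s.
Channel B: For a triangular section with side slope z = 2.8: A = zy² = 2.8×5.89² = 97.14 ft²; P = 2y√(1+z²) = 2×5.89×2.973 = 35.02 ft. Hydraulic radius R = A/P = 97.14/35.02 = 2.773 ft. Q_B = (1.486/0.014)·97.14·2.773^(2/3)·√0.005495 = 1509 ft³/s.
Q_A = 14260 ft³/s vs Q_B = 1509 ft³/s, so channel A carries more.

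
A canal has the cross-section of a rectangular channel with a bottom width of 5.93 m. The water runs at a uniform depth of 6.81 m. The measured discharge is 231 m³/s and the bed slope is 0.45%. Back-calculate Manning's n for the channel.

Flow area A = b·y = 5.93 × 6.81 = 40.38 m². Wetted perimeter P = b + 2y = 5.93 + 2×6.81 = 19.55 m.
Hydraulic radius R = A/P = 40.38/19.55 = 2.066 m.
Rearranging Manning's equation: n = (1/Q) A R^(2/3) S^(1/2) = (1/231) × 40.38 × 2.066^(2/3) × √0.0045 = 0.019.

n = 0.019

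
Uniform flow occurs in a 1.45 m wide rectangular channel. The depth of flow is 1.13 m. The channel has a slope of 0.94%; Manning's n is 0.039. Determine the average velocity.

Flow area A = b·y = 1.45 × 1.13 = 1.638 m². Wetted perimeter P = b + 2y = 1.45 + 2×1.13 = 3.71 m.
Hydraulic radius R = A/P = 1.638/3.71 = 0.4416 m.
From Manning's equation, V = (1/n) R^(2/3) S^(1/2) = (1/0.039) × 0.4416^(2/3) × 0.0094^(1/2) = 1.44 m/s.

V = 1.44 m/s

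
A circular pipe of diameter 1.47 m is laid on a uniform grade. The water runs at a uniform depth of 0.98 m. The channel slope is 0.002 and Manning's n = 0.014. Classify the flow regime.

subcritical

For a circular section of diameter D = 1.47 m at depth y = 0.98 m, the central angle is θ = 2 arccos(1 − 2y/D) = 3.821 rad. Then A = (D²/8)(θ − sin θ) = 1.202 m² and P = Dθ/2 = 2.809 m.
Hydraulic radius R = A/P = 1.202/2.809 = 0.4279 m.
V = (1/n) R^(2/3) √S = (1/0.014) × 0.4279^(2/3) × √0.002 = 1.814 m/s. Hydraulic depth D_h = A/T = 1.202/1.386 = 0.8673 m.
Froude number Fr = V/√(g·D_h) = 1.814/√(9.81×0.8673) = 0.622, which is less than 1, so the flow is subcritical.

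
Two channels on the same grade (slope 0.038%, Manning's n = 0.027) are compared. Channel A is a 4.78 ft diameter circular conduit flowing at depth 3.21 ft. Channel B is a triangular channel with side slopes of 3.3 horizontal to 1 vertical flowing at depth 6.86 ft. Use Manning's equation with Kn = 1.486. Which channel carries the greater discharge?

Channel A: For a circular section of diameter D = 4.78 ft at depth y = 3.21 ft, the central angle is θ = 2 arccos(1 − 2y/D) = 3.842 rad. Then A = (D²/8)(θ − sin θ) = 12.81 ft² and P = Dθ/2 = 9.182 ft. Hydraulic radius R = A/P = 12.81/9.182 = 1.395 ft. Q_A = (1.486/0.027)·12.81·1.395^(2/3)·√0.00038 = 17.17 ft³/s.
Channel B: For a triangular section with side slope z = 3.3: A = zy² = 3.3×6.86² = 155.3 ft²; P = 2y√(1+z²) = 2×6.86×3.448 = 47.31 ft. Hydraulic radius R = A/P = 155.3/47.31 = 3.283 ft. Q_B = (1.486/0.027)·155.3·3.283^(2/3)·√0.00038 = 368 ft³/s.
Q_A = 17.17 ft³/s vs Q_B = 368 ft³/s, so channel B carries more.

channel B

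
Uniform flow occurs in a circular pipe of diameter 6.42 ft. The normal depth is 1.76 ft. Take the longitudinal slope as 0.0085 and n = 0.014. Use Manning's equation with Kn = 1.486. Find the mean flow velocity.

For a circular section of diameter D = 6.42 ft at depth y = 1.76 ft, the central angle is θ = 2 arccos(1 − 2y/D) = 2.204 rad. Then A = (D²/8)(θ − sin θ) = 7.204 ft² and P = Dθ/2 = 7.076 ft.
Hydraulic radius R = A/P = 7.204/7.076 = 1.018 ft.
From Manning's equation, V = (1.486/n) R^(2/3) S^(1/2) = (1.486/0.014) × 1.018^(2/3) × 0.0085^(1/2) = 9.9 ft/s.

V = 9.9 ft/s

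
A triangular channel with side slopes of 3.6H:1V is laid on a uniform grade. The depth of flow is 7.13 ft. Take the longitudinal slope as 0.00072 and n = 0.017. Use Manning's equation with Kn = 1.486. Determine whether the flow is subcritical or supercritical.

subcritical

For a triangular section with side slope z = 3.6: A = zy² = 3.6×7.13² = 183 ft²; P = 2y√(1+z²) = 2×7.13×3.736 = 53.28 ft.
Hydraulic radius R = A/P = 183/53.28 = 3.435 ft.
V = (1.486/n) R^(2/3) √S = (1.486/0.017) × 3.435^(2/3) × √0.00072 = 5.34 ft/s. Hydraulic depth D_h = A/T = 183/51.34 = 3.565 ft.
Froude number Fr = V/√(g·D_h) = 5.34/√(32.2×3.565) = 0.498, which is less than 1, so the flow is subcritical.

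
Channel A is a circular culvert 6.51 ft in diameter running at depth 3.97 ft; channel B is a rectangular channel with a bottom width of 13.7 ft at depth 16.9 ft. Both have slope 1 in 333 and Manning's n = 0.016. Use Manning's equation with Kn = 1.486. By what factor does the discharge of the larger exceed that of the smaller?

21

Channel A: For a circular section of diameter D = 6.51 ft at depth y = 3.97 ft, the central angle is θ = 2 arccos(1 − 2y/D) = 3.585 rad. Then A = (D²/8)(θ − sin θ) = 21.26 ft² and P = Dθ/2 = 11.67 ft. Hydraulic radius R = A/P = 21.26/11.67 = 1.822 ft. Q_A = (1.486/0.016)·21.26·1.822^(2/3)·√0.003003 = 161.4 ft³/s.
Channel B: Flow area A = b·y = 13.7 × 16.9 = 231.5 ft². Wetted perimeter P = b + 2y = 13.7 + 2×16.9 = 47.5 ft. Hydraulic radius R = A/P = 231.5/47.5 = 4.874 ft. Q_B = (1.486/0.016)·231.5·4.874^(2/3)·√0.003003 = 3388 ft³/s.
The larger discharge is 3388 ft³/s and the smaller is 161.4 ft³/s; the ratio is 21.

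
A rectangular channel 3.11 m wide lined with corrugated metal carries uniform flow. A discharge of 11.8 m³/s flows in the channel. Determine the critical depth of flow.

y_c = 1.14 m

For a rectangular channel, critical depth y_c = (q²/g)^(1/3) where q = Q/b = 11.8/3.11 = 3.794 m²/s.
So y_c = (3.794²/9.81)^(1/3) = 1.14 m.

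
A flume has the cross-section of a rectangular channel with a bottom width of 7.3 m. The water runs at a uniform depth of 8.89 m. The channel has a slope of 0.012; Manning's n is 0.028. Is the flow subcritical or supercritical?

subcritical

Flow area A = b·y = 7.3 × 8.89 = 64.9 m². Wetted perimeter P = b + 2y = 7.3 + 2×8.89 = 25.08 m.
Hydraulic radius R = A/P = 64.9/25.08 = 2.588 m.
V = (1/n) R^(2/3) √S = (1/0.028) × 2.588^(2/3) × √0.012 = 7.374 m/s. Hydraulic depth D_h = A/T = 64.9/7.3 = 8.89 m.
Froude number Fr = V/√(g·D_h) = 7.374/√(9.81×8.89) = 0.79, which is less than 1, so the flow is subcritical.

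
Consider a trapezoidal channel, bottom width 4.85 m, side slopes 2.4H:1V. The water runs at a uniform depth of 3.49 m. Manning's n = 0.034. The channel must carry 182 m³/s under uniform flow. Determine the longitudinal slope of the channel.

S = 0.0071

With bottom width b = 4.85 m and side slope z = 2.4: A = (b + zy)y = (4.85 + 2.4×3.49)×3.49 = 46.16 m²; P = b + 2y√(1+z²) = 4.85 + 2×3.49×2.6 = 23 m.
Hydraulic radius R = A/P = 46.16/23 = 2.007 m.
From Manning's equation, S = [nQ / (1 A R^(2/3))]² = [0.034 × 182 / (1 × 46.16 × 2.007^(2/3))]² = 0.0071.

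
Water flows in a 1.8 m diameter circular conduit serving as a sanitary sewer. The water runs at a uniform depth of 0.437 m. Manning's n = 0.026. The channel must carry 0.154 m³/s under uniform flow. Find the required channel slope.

For a circular section of diameter D = 1.8 m at depth y = 0.437 m, the central angle is θ = 2 arccos(1 − 2y/D) = 2.061 rad. Then A = (D²/8)(θ − sin θ) = 0.4773 m² and P = Dθ/2 = 1.855 m.
Hydraulic radius R = A/P = 0.4773/1.855 = 0.2573 m.
From Manning's equation, S = [nQ / (1 A R^(2/3))]² = [0.026 × 0.154 / (1 × 0.4773 × 0.2573^(2/3))]² = 0.00043.

S = 0.00043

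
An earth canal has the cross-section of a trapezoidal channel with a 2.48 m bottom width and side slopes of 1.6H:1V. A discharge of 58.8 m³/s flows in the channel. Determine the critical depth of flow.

y_c = 2.42 m

At critical depth, Q² T / (g A³) = 1, i.e. A³/T = Q²/g = 58.8²/9.81 = 352.4.
Try y = 1.87 m: A³/T = 126.6 — too small.
Try y = 2.89 m: A³/T = 737.9 — too large.
Try y = 2.42 m: A³/T = 355.3 — ≈ 352.4.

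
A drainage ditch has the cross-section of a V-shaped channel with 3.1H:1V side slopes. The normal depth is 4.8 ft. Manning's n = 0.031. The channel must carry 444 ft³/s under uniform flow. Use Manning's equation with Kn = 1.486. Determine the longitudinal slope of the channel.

S = 0.00559

For a triangular section with side slope z = 3.1: A = zy² = 3.1×4.8² = 71.42 ft²; P = 2y√(1+z²) = 2×4.8×3.257 = 31.27 ft.
Hydraulic radius R = A/P = 71.42/31.27 = 2.284 ft.
From Manning's equation, S = [nQ / (1.486 A R^(2/3))]² = [0.031 × 444 / (1.486 × 71.42 × 2.284^(2/3))]² = 0.00559.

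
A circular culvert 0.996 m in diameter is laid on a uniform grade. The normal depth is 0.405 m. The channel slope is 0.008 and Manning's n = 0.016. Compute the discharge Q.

For a circular section of diameter D = 0.996 m at depth y = 0.405 m, the central angle is θ = 2 arccos(1 − 2y/D) = 2.766 rad. Then A = (D²/8)(θ − sin θ) = 0.2975 m² and P = Dθ/2 = 1.377 m.
Hydraulic radius R = A/P = 0.2975/1.377 = 0.216 m.
Manning's equation: Q = (1/n) A R^(2/3) S^(1/2) = (1/0.016) × 0.2975 × 0.216^(2/3) × 0.008^(1/2) = 0.599 m³/s.

Q = 0.599 m³/s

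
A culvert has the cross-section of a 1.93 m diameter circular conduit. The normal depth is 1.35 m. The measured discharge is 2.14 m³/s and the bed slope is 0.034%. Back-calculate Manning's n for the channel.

For a circular section of diameter D = 1.93 m at depth y = 1.35 m, the central angle is θ = 2 arccos(1 − 2y/D) = 3.962 rad. Then A = (D²/8)(θ − sin θ) = 2.186 m² and P = Dθ/2 = 3.824 m.
Hydraulic radius R = A/P = 2.186/3.824 = 0.5716 m.
Rearranging Manning's equation: n = (1/Q) A R^(2/3) S^(1/2) = (1/2.14) × 2.186 × 0.5716^(2/3) × √0.00034 = 0.013.

n = 0.013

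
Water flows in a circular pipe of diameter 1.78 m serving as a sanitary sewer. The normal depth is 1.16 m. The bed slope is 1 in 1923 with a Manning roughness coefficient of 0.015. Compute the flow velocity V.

V = 0.975 m/s

For a circular section of diameter D = 1.78 m at depth y = 1.16 m, the central angle is θ = 2 arccos(1 − 2y/D) = 3.758 rad. Then A = (D²/8)(θ − sin θ) = 1.717 m² and P = Dθ/2 = 3.345 m.
Hydraulic radius R = A/P = 1.717/3.345 = 0.5135 m.
From Manning's equation, V = (1/n) R^(2/3) S^(1/2) = (1/0.015) × 0.5135^(2/3) × 0.00052^(1/2) = 0.975 m/s.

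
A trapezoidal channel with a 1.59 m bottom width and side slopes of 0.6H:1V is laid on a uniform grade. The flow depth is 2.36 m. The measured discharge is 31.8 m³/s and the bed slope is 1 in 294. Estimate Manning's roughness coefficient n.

n = 0.013

With bottom width b = 1.59 m and side slope z = 0.6: A = (b + zy)y = (1.59 + 0.6×2.36)×2.36 = 7.094 m²; P = b + 2y√(1+z²) = 1.59 + 2×2.36×1.166 = 7.094 m.
Hydraulic radius R = A/P = 7.094/7.094 = 1 m.
Rearranging Manning's equation: n = (1/Q) A R^(2/3) S^(1/2) = (1/31.8) × 7.094 × 1^(2/3) × √0.003401 = 0.013.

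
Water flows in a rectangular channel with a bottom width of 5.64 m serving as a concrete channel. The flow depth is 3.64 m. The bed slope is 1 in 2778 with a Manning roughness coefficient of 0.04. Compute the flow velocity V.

Flow area A = b·y = 5.64 × 3.64 = 20.53 m². Wetted perimeter P = b + 2y = 5.64 + 2×3.64 = 12.92 m.
Hydraulic radius R = A/P = 20.53/12.92 = 1.589 m.
From Manning's equation, V = (1/n) R^(2/3) S^(1/2) = (1/0.04) × 1.589^(2/3) × 0.00036^(1/2) = 0.646 m/s.

V = 0.646 m/s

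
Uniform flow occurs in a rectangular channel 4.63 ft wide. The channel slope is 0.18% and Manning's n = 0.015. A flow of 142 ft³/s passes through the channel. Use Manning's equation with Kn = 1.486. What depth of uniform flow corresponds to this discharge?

Manning's equation rearranged: A R^(2/3) = nQ / (1.486·√S) = 0.015 × 142 / (1.486 × √0.0018) = 33.79.
Trying y = 5.98 ft: A R^(2/3) = 38.96 — too large.
Trying y = 3.9 ft: A R^(2/3) = 23.16 — too small.
Trying y = 5.31 ft: A R^(2/3) = 33.8 — matches.

y_n = 5.31 ft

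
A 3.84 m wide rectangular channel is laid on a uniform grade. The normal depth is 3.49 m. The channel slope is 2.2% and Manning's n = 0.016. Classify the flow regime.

supercritical

Flow area A = b·y = 3.84 × 3.49 = 13.4 m². Wetted perimeter P = b + 2y = 3.84 + 2×3.49 = 10.82 m.
Hydraulic radius R = A/P = 13.4/10.82 = 1.239 m.
V = (1/n) R^(2/3) √S = (1/0.016) × 1.239^(2/3) × √0.022 = 10.69 m/s. Hydraulic depth D_h = A/T = 13.4/3.84 = 3.49 m.
Froude number Fr = V/√(g·D_h) = 10.69/√(9.81×3.49) = 1.83, which is greater than 1, so the flow is supercritical.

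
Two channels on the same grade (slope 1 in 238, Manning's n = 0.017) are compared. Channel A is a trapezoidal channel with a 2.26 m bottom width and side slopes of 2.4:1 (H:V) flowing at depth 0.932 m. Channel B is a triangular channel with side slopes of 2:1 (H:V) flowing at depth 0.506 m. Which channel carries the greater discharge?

channel A

Channel A: With bottom width b = 2.26 m and side slope z = 2.4: A = (b + zy)y = (2.26 + 2.4×0.932)×0.932 = 4.191 m²; P = b + 2y√(1+z²) = 2.26 + 2×0.932×2.6 = 7.106 m. Hydraulic radius R = A/P = 4.191/7.106 = 0.5898 m. Q_A = (1/0.017)·4.191·0.5898^(2/3)·√0.004202 = 11.24 m³/s.
Channel B: For a triangular section with side slope z = 2: A = zy² = 2×0.506² = 0.5121 m²; P = 2y√(1+z²) = 2×0.506×2.236 = 2.263 m. Hydraulic radius R = A/P = 0.5121/2.263 = 0.2263 m. Q_B = (1/0.017)·0.5121·0.2263^(2/3)·√0.004202 = 0.7251 m³/s.
Q_A = 11.24 m³/s vs Q_B = 0.7251 m³/s, so channel A carries more.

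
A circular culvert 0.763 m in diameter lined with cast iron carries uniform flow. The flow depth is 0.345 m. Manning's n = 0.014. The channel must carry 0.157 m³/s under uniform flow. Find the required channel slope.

S = 0.00119

For a circular section of diameter D = 0.763 m at depth y = 0.345 m, the central angle is θ = 2 arccos(1 − 2y/D) = 2.95 rad. Then A = (D²/8)(θ − sin θ) = 0.2008 m² and P = Dθ/2 = 1.125 m.
Hydraulic radius R = A/P = 0.2008/1.125 = 0.1784 m.
From Manning's equation, S = [nQ / (1 A R^(2/3))]² = [0.014 × 0.157 / (1 × 0.2008 × 0.1784^(2/3))]² = 0.00119.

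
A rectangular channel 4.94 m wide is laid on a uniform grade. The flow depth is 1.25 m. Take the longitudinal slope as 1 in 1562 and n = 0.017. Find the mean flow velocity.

Flow area A = b·y = 4.94 × 1.25 = 6.175 m². Wetted perimeter P = b + 2y = 4.94 + 2×1.25 = 7.44 m.
Hydraulic radius R = A/P = 6.175/7.44 = 0.83 m.
From Manning's equation, V = (1/n) R^(2/3) S^(1/2) = (1/0.017) × 0.83^(2/3) × 0.0006402^(1/2) = 1.31 m/s.

V = 1.31 m/s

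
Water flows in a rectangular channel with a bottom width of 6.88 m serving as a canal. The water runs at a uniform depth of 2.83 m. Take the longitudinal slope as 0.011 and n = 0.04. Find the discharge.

Flow area A = b·y = 6.88 × 2.83 = 19.47 m². Wetted perimeter P = b + 2y = 6.88 + 2×2.83 = 12.54 m.
Hydraulic radius R = A/P = 19.47/12.54 = 1.553 m.
Manning's equation: Q = (1/n) A R^(2/3) S^(1/2) = (1/0.04) × 19.47 × 1.553^(2/3) × 0.011^(1/2) = 68.5 m³/s.

Q = 68.5 m³/s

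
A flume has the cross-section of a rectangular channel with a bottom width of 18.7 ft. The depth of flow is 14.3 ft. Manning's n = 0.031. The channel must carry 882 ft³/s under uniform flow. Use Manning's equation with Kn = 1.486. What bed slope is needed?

Flow area A = b·y = 18.7 × 14.3 = 267.4 ft². Wetted perimeter P = b + 2y = 18.7 + 2×14.3 = 47.3 ft.
Hydraulic radius R = A/P = 267.4/47.3 = 5.653 ft.
From Manning's equation, S = [nQ / (1.486 A R^(2/3))]² = [0.031 × 882 / (1.486 × 267.4 × 5.653^(2/3))]² = 0.00047.

S = 0.00047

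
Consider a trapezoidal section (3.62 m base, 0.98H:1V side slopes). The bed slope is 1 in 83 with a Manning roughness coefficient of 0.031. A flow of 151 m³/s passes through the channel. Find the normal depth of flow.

y_n = 3.76 m

Manning's equation rearranged: A R^(2/3) = nQ / (1·√S) = 0.031 × 151 / (√0.01205) = 42.65.
At y = 4.67 m: A R^(2/3) = 66.55 — too large.
At y = 3.37 m: A R^(2/3) = 34.35 — too small.
At y = 3.76 m: A R^(2/3) = 42.74 — matches.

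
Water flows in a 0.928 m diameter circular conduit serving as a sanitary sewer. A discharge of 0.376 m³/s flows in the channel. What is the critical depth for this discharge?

At critical depth, Q² T / (g A³) = 1, i.e. A³/T = Q²/g = 0.376²/9.81 = 0.01441.
At y = 0.266 m: A³/T = 0.004897 — short.
At y = 0.427 m: A³/T = 0.03034 — over.
At y = 0.352 m: A³/T = 0.01446 — ≈ 0.01441.

y_c = 0.352 m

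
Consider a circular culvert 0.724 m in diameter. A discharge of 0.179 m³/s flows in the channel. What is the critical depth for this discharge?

y_c = 0.258 m

At critical depth, Q² T / (g A³) = 1, i.e. A³/T = Q²/g = 0.179²/9.81 = 0.003266.
At y = 0.216 m: A³/T = 0.001653 — too small.
At y = 0.292 m: A³/T = 0.005291 — too large.
At y = 0.258 m: A³/T = 0.003286 — close enough.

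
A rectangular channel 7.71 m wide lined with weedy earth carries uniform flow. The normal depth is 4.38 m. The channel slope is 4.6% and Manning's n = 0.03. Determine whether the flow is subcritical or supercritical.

supercritical

Flow area A = b·y = 7.71 × 4.38 = 33.77 m². Wetted perimeter P = b + 2y = 7.71 + 2×4.38 = 16.47 m.
Hydraulic radius R = A/P = 33.77/16.47 = 2.05 m.
V = (1/n) R^(2/3) √S = (1/0.03) × 2.05^(2/3) × √0.046 = 11.54 m/s. Hydraulic depth D_h = A/T = 33.77/7.71 = 4.38 m.
Froude number Fr = V/√(g·D_h) = 11.54/√(9.81×4.38) = 1.76, which is greater than 1, so the flow is supercritical.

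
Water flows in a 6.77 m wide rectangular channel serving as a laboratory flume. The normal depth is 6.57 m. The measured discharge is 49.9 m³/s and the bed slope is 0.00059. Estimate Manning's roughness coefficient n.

n = 0.037

Flow area A = b·y = 6.77 × 6.57 = 44.48 m². Wetted perimeter P = b + 2y = 6.77 + 2×6.57 = 19.91 m.
Hydraulic radius R = A/P = 44.48/19.91 = 2.234 m.
Rearranging Manning's equation: n = (1/Q) A R^(2/3) S^(1/2) = (1/49.9) × 44.48 × 2.234^(2/3) × √0.00059 = 0.037.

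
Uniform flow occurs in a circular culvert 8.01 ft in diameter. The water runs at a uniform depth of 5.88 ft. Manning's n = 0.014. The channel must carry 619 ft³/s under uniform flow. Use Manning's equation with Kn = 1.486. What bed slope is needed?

For a circular section of diameter D = 8.01 ft at depth y = 5.88 ft, the central angle is θ = 2 arccos(1 − 2y/D) = 4.116 rad. Then A = (D²/8)(θ − sin θ) = 39.65 ft² and P = Dθ/2 = 16.48 ft.
Hydraulic radius R = A/P = 39.65/16.48 = 2.405 ft.
From Manning's equation, S = [nQ / (1.486 A R^(2/3))]² = [0.014 × 619 / (1.486 × 39.65 × 2.405^(2/3))]² = 0.00671.

S = 0.00671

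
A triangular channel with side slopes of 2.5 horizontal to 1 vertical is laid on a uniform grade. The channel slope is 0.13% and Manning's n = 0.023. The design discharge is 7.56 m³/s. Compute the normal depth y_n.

Manning's equation rearranged: A R^(2/3) = nQ / (1·√S) = 0.023 × 7.56 / (√0.0013) = 4.823.
At y = 1.25 m: A R^(2/3) = 2.718 — too small.
At y = 1.89 m: A R^(2/3) = 8.185 — too large.
At y = 1.55 m: A R^(2/3) = 4.823 — matches.

y_n = 1.55 m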